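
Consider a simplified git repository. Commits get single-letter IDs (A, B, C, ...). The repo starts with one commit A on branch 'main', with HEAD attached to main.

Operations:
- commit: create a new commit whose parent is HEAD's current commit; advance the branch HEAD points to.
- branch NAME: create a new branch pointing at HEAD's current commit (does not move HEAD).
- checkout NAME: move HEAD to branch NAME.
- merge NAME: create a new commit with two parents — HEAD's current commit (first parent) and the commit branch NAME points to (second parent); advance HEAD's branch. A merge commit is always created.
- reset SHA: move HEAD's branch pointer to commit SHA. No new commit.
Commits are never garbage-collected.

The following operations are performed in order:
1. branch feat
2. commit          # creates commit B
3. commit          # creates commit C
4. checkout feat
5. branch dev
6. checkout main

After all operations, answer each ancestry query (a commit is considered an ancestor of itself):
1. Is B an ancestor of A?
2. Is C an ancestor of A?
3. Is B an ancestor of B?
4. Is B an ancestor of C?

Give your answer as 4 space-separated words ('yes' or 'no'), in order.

Answer: no no yes yes

Derivation:
After op 1 (branch): HEAD=main@A [feat=A main=A]
After op 2 (commit): HEAD=main@B [feat=A main=B]
After op 3 (commit): HEAD=main@C [feat=A main=C]
After op 4 (checkout): HEAD=feat@A [feat=A main=C]
After op 5 (branch): HEAD=feat@A [dev=A feat=A main=C]
After op 6 (checkout): HEAD=main@C [dev=A feat=A main=C]
ancestors(A) = {A}; B in? no
ancestors(A) = {A}; C in? no
ancestors(B) = {A,B}; B in? yes
ancestors(C) = {A,B,C}; B in? yes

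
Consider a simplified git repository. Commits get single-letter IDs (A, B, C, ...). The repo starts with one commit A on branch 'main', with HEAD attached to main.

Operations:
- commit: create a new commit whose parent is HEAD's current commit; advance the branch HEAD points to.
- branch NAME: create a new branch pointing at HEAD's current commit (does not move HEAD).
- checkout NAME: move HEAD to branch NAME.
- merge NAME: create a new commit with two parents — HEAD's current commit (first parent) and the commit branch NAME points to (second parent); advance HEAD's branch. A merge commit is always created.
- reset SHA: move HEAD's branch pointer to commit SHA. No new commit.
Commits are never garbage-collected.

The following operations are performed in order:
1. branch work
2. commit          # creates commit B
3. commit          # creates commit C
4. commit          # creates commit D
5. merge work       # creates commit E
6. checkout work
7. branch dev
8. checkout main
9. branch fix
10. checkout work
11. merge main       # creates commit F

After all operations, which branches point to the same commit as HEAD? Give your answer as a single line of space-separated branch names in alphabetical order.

Answer: work

Derivation:
After op 1 (branch): HEAD=main@A [main=A work=A]
After op 2 (commit): HEAD=main@B [main=B work=A]
After op 3 (commit): HEAD=main@C [main=C work=A]
After op 4 (commit): HEAD=main@D [main=D work=A]
After op 5 (merge): HEAD=main@E [main=E work=A]
After op 6 (checkout): HEAD=work@A [main=E work=A]
After op 7 (branch): HEAD=work@A [dev=A main=E work=A]
After op 8 (checkout): HEAD=main@E [dev=A main=E work=A]
After op 9 (branch): HEAD=main@E [dev=A fix=E main=E work=A]
After op 10 (checkout): HEAD=work@A [dev=A fix=E main=E work=A]
After op 11 (merge): HEAD=work@F [dev=A fix=E main=E work=F]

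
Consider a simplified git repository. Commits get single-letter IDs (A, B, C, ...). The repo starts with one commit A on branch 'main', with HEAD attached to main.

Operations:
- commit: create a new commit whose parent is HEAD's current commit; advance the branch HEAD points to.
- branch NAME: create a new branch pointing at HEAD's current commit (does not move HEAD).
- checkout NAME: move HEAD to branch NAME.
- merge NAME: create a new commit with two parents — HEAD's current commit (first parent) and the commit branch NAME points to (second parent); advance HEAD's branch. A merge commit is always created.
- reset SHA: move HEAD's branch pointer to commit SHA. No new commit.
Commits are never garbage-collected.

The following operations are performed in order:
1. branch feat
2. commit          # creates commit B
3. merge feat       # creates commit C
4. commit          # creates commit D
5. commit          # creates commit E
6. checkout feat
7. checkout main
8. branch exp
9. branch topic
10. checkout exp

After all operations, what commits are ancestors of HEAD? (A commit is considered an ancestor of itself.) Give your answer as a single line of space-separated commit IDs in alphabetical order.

After op 1 (branch): HEAD=main@A [feat=A main=A]
After op 2 (commit): HEAD=main@B [feat=A main=B]
After op 3 (merge): HEAD=main@C [feat=A main=C]
After op 4 (commit): HEAD=main@D [feat=A main=D]
After op 5 (commit): HEAD=main@E [feat=A main=E]
After op 6 (checkout): HEAD=feat@A [feat=A main=E]
After op 7 (checkout): HEAD=main@E [feat=A main=E]
After op 8 (branch): HEAD=main@E [exp=E feat=A main=E]
After op 9 (branch): HEAD=main@E [exp=E feat=A main=E topic=E]
After op 10 (checkout): HEAD=exp@E [exp=E feat=A main=E topic=E]

Answer: A B C D E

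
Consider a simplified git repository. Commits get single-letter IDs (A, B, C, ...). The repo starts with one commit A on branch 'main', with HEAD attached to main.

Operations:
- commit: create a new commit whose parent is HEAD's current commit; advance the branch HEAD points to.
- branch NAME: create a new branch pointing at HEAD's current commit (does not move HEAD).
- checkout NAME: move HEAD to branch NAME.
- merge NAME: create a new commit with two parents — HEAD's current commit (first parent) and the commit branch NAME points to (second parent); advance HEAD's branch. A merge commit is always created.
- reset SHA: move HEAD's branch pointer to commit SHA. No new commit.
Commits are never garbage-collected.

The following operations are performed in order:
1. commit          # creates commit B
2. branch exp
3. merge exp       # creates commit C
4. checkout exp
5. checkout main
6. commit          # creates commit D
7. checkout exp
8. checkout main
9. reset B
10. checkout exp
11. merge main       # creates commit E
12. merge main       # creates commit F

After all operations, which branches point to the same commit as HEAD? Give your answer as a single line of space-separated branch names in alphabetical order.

After op 1 (commit): HEAD=main@B [main=B]
After op 2 (branch): HEAD=main@B [exp=B main=B]
After op 3 (merge): HEAD=main@C [exp=B main=C]
After op 4 (checkout): HEAD=exp@B [exp=B main=C]
After op 5 (checkout): HEAD=main@C [exp=B main=C]
After op 6 (commit): HEAD=main@D [exp=B main=D]
After op 7 (checkout): HEAD=exp@B [exp=B main=D]
After op 8 (checkout): HEAD=main@D [exp=B main=D]
After op 9 (reset): HEAD=main@B [exp=B main=B]
After op 10 (checkout): HEAD=exp@B [exp=B main=B]
After op 11 (merge): HEAD=exp@E [exp=E main=B]
After op 12 (merge): HEAD=exp@F [exp=F main=B]

Answer: exp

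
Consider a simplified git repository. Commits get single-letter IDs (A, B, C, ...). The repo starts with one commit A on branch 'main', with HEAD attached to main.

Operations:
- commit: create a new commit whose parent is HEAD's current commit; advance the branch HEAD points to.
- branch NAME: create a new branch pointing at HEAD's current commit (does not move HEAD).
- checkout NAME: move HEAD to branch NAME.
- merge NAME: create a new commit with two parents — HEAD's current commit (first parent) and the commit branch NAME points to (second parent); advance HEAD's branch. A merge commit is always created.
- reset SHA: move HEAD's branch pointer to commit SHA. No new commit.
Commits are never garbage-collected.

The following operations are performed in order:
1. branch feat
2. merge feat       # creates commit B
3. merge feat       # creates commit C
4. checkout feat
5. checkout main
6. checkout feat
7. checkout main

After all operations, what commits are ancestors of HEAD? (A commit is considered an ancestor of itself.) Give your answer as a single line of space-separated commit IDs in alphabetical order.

Answer: A B C

Derivation:
After op 1 (branch): HEAD=main@A [feat=A main=A]
After op 2 (merge): HEAD=main@B [feat=A main=B]
After op 3 (merge): HEAD=main@C [feat=A main=C]
After op 4 (checkout): HEAD=feat@A [feat=A main=C]
After op 5 (checkout): HEAD=main@C [feat=A main=C]
After op 6 (checkout): HEAD=feat@A [feat=A main=C]
After op 7 (checkout): HEAD=main@C [feat=A main=C]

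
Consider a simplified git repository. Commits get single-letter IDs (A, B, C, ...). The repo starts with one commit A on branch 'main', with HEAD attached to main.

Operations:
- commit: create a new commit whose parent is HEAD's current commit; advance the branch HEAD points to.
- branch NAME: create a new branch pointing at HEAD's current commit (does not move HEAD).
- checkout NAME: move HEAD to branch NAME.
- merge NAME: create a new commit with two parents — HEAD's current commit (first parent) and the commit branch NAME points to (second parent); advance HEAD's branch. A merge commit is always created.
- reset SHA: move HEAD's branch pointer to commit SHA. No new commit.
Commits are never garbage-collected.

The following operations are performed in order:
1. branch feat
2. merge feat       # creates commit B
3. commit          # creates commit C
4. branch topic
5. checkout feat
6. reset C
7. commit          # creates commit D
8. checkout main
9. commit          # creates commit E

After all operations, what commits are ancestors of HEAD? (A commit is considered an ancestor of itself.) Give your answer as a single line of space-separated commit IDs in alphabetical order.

After op 1 (branch): HEAD=main@A [feat=A main=A]
After op 2 (merge): HEAD=main@B [feat=A main=B]
After op 3 (commit): HEAD=main@C [feat=A main=C]
After op 4 (branch): HEAD=main@C [feat=A main=C topic=C]
After op 5 (checkout): HEAD=feat@A [feat=A main=C topic=C]
After op 6 (reset): HEAD=feat@C [feat=C main=C topic=C]
After op 7 (commit): HEAD=feat@D [feat=D main=C topic=C]
After op 8 (checkout): HEAD=main@C [feat=D main=C topic=C]
After op 9 (commit): HEAD=main@E [feat=D main=E topic=C]

Answer: A B C E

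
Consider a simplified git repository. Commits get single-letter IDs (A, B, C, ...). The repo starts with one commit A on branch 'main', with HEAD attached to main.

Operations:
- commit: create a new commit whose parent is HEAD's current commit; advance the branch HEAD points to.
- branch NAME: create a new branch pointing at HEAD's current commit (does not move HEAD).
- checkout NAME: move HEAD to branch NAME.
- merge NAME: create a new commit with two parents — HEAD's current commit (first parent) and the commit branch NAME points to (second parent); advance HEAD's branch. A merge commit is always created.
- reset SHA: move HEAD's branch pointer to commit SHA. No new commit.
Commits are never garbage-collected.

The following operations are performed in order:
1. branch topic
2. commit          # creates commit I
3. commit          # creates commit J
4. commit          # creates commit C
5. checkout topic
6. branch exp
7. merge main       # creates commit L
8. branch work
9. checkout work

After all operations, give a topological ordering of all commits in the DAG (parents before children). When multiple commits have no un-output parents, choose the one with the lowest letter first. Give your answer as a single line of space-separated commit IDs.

Answer: A I J C L

Derivation:
After op 1 (branch): HEAD=main@A [main=A topic=A]
After op 2 (commit): HEAD=main@I [main=I topic=A]
After op 3 (commit): HEAD=main@J [main=J topic=A]
After op 4 (commit): HEAD=main@C [main=C topic=A]
After op 5 (checkout): HEAD=topic@A [main=C topic=A]
After op 6 (branch): HEAD=topic@A [exp=A main=C topic=A]
After op 7 (merge): HEAD=topic@L [exp=A main=C topic=L]
After op 8 (branch): HEAD=topic@L [exp=A main=C topic=L work=L]
After op 9 (checkout): HEAD=work@L [exp=A main=C topic=L work=L]
commit A: parents=[]
commit C: parents=['J']
commit I: parents=['A']
commit J: parents=['I']
commit L: parents=['A', 'C']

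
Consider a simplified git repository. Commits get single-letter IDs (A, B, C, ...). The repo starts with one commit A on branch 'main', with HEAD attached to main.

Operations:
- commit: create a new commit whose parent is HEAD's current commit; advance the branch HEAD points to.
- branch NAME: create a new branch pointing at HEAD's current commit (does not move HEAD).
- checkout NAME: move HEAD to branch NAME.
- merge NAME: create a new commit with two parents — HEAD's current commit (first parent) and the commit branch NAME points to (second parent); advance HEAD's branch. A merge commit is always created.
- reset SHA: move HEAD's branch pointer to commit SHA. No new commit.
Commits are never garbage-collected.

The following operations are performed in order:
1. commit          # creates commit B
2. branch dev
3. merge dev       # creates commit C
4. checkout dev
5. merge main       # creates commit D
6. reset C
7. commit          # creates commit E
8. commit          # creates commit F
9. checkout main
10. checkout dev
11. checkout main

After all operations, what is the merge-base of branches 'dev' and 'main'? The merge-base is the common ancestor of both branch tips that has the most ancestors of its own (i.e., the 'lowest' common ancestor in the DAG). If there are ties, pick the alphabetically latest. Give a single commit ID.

Answer: C

Derivation:
After op 1 (commit): HEAD=main@B [main=B]
After op 2 (branch): HEAD=main@B [dev=B main=B]
After op 3 (merge): HEAD=main@C [dev=B main=C]
After op 4 (checkout): HEAD=dev@B [dev=B main=C]
After op 5 (merge): HEAD=dev@D [dev=D main=C]
After op 6 (reset): HEAD=dev@C [dev=C main=C]
After op 7 (commit): HEAD=dev@E [dev=E main=C]
After op 8 (commit): HEAD=dev@F [dev=F main=C]
After op 9 (checkout): HEAD=main@C [dev=F main=C]
After op 10 (checkout): HEAD=dev@F [dev=F main=C]
After op 11 (checkout): HEAD=main@C [dev=F main=C]
ancestors(dev=F): ['A', 'B', 'C', 'E', 'F']
ancestors(main=C): ['A', 'B', 'C']
common: ['A', 'B', 'C']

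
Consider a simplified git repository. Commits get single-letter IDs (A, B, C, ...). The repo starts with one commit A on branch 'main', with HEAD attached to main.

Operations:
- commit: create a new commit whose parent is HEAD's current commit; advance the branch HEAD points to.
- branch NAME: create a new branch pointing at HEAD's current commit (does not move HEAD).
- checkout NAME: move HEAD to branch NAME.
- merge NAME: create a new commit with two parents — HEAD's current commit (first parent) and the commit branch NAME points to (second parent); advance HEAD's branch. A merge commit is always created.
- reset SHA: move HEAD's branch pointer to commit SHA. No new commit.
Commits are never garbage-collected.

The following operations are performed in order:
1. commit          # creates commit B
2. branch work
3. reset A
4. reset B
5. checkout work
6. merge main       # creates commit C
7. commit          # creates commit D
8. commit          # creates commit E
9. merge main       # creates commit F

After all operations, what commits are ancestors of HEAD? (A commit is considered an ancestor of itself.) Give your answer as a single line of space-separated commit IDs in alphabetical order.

After op 1 (commit): HEAD=main@B [main=B]
After op 2 (branch): HEAD=main@B [main=B work=B]
After op 3 (reset): HEAD=main@A [main=A work=B]
After op 4 (reset): HEAD=main@B [main=B work=B]
After op 5 (checkout): HEAD=work@B [main=B work=B]
After op 6 (merge): HEAD=work@C [main=B work=C]
After op 7 (commit): HEAD=work@D [main=B work=D]
After op 8 (commit): HEAD=work@E [main=B work=E]
After op 9 (merge): HEAD=work@F [main=B work=F]

Answer: A B C D E F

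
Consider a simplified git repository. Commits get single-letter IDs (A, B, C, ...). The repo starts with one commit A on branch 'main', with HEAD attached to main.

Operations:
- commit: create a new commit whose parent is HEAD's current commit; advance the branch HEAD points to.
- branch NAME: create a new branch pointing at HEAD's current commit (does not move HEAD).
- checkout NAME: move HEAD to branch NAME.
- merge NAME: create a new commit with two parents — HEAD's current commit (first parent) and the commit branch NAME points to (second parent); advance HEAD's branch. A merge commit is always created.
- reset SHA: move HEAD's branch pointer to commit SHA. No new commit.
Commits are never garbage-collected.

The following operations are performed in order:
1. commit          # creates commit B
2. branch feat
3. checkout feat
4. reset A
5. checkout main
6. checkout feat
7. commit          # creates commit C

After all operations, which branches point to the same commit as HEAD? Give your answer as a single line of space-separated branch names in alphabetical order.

Answer: feat

Derivation:
After op 1 (commit): HEAD=main@B [main=B]
After op 2 (branch): HEAD=main@B [feat=B main=B]
After op 3 (checkout): HEAD=feat@B [feat=B main=B]
After op 4 (reset): HEAD=feat@A [feat=A main=B]
After op 5 (checkout): HEAD=main@B [feat=A main=B]
After op 6 (checkout): HEAD=feat@A [feat=A main=B]
After op 7 (commit): HEAD=feat@C [feat=C main=B]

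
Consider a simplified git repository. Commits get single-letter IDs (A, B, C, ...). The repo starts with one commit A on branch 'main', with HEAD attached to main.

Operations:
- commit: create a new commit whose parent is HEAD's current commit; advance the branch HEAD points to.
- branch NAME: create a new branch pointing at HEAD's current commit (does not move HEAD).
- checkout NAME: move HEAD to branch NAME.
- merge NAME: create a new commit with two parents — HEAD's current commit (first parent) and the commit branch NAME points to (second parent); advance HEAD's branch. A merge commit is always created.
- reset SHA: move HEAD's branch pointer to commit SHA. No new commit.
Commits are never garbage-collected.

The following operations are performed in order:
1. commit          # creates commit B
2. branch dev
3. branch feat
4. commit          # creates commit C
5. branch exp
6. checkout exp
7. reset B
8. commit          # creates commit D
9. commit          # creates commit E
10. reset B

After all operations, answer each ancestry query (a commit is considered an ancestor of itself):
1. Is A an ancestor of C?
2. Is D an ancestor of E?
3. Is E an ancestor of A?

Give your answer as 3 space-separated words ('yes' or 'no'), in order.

After op 1 (commit): HEAD=main@B [main=B]
After op 2 (branch): HEAD=main@B [dev=B main=B]
After op 3 (branch): HEAD=main@B [dev=B feat=B main=B]
After op 4 (commit): HEAD=main@C [dev=B feat=B main=C]
After op 5 (branch): HEAD=main@C [dev=B exp=C feat=B main=C]
After op 6 (checkout): HEAD=exp@C [dev=B exp=C feat=B main=C]
After op 7 (reset): HEAD=exp@B [dev=B exp=B feat=B main=C]
After op 8 (commit): HEAD=exp@D [dev=B exp=D feat=B main=C]
After op 9 (commit): HEAD=exp@E [dev=B exp=E feat=B main=C]
After op 10 (reset): HEAD=exp@B [dev=B exp=B feat=B main=C]
ancestors(C) = {A,B,C}; A in? yes
ancestors(E) = {A,B,D,E}; D in? yes
ancestors(A) = {A}; E in? no

Answer: yes yes no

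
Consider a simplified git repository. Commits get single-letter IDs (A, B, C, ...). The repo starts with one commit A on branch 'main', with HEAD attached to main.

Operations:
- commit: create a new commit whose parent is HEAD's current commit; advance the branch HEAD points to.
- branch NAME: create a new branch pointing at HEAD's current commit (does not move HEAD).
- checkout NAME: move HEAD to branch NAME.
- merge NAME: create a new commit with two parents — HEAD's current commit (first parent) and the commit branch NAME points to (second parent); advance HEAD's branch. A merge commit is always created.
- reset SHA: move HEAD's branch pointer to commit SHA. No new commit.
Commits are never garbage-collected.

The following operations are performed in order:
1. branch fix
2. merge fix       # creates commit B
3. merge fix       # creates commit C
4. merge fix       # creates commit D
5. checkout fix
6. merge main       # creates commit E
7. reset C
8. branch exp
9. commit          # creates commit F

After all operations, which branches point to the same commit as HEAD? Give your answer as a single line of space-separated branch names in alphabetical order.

Answer: fix

Derivation:
After op 1 (branch): HEAD=main@A [fix=A main=A]
After op 2 (merge): HEAD=main@B [fix=A main=B]
After op 3 (merge): HEAD=main@C [fix=A main=C]
After op 4 (merge): HEAD=main@D [fix=A main=D]
After op 5 (checkout): HEAD=fix@A [fix=A main=D]
After op 6 (merge): HEAD=fix@E [fix=E main=D]
After op 7 (reset): HEAD=fix@C [fix=C main=D]
After op 8 (branch): HEAD=fix@C [exp=C fix=C main=D]
After op 9 (commit): HEAD=fix@F [exp=C fix=F main=D]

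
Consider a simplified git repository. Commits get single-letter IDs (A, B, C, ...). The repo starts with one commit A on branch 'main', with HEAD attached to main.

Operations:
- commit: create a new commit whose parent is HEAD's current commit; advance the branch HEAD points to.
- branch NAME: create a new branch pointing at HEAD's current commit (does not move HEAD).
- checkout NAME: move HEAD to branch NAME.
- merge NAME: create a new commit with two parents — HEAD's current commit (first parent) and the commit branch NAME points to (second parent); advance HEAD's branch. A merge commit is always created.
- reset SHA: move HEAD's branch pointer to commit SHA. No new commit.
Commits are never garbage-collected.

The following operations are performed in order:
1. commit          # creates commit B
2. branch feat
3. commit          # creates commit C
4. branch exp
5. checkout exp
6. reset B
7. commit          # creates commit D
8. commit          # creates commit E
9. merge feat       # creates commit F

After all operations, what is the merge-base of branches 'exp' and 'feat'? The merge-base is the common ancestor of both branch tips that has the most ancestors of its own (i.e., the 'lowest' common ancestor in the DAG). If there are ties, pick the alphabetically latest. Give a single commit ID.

After op 1 (commit): HEAD=main@B [main=B]
After op 2 (branch): HEAD=main@B [feat=B main=B]
After op 3 (commit): HEAD=main@C [feat=B main=C]
After op 4 (branch): HEAD=main@C [exp=C feat=B main=C]
After op 5 (checkout): HEAD=exp@C [exp=C feat=B main=C]
After op 6 (reset): HEAD=exp@B [exp=B feat=B main=C]
After op 7 (commit): HEAD=exp@D [exp=D feat=B main=C]
After op 8 (commit): HEAD=exp@E [exp=E feat=B main=C]
After op 9 (merge): HEAD=exp@F [exp=F feat=B main=C]
ancestors(exp=F): ['A', 'B', 'D', 'E', 'F']
ancestors(feat=B): ['A', 'B']
common: ['A', 'B']

Answer: B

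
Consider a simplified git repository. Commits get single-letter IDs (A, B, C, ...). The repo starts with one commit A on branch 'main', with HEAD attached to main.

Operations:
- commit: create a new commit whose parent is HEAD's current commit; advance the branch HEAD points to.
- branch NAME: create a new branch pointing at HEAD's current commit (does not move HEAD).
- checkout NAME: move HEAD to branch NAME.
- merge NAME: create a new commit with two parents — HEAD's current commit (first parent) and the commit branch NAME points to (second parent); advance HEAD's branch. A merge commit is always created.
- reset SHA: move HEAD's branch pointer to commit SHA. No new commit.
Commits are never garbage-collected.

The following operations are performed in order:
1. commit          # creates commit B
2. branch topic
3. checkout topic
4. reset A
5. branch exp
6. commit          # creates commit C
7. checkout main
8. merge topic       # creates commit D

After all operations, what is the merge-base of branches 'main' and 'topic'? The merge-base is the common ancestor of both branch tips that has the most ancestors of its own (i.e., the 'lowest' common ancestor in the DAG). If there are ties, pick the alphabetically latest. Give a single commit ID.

Answer: C

Derivation:
After op 1 (commit): HEAD=main@B [main=B]
After op 2 (branch): HEAD=main@B [main=B topic=B]
After op 3 (checkout): HEAD=topic@B [main=B topic=B]
After op 4 (reset): HEAD=topic@A [main=B topic=A]
After op 5 (branch): HEAD=topic@A [exp=A main=B topic=A]
After op 6 (commit): HEAD=topic@C [exp=A main=B topic=C]
After op 7 (checkout): HEAD=main@B [exp=A main=B topic=C]
After op 8 (merge): HEAD=main@D [exp=A main=D topic=C]
ancestors(main=D): ['A', 'B', 'C', 'D']
ancestors(topic=C): ['A', 'C']
common: ['A', 'C']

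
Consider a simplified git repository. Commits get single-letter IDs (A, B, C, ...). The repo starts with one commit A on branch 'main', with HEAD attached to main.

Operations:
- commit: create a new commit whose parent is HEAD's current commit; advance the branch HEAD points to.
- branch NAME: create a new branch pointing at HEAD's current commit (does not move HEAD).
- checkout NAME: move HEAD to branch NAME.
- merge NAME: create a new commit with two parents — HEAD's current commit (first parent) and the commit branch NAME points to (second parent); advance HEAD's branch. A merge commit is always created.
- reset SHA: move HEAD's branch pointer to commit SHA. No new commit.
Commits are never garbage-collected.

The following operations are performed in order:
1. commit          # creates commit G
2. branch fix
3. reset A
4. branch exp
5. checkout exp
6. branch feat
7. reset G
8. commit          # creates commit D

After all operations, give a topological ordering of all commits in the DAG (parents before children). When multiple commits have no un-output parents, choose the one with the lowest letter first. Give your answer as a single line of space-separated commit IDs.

After op 1 (commit): HEAD=main@G [main=G]
After op 2 (branch): HEAD=main@G [fix=G main=G]
After op 3 (reset): HEAD=main@A [fix=G main=A]
After op 4 (branch): HEAD=main@A [exp=A fix=G main=A]
After op 5 (checkout): HEAD=exp@A [exp=A fix=G main=A]
After op 6 (branch): HEAD=exp@A [exp=A feat=A fix=G main=A]
After op 7 (reset): HEAD=exp@G [exp=G feat=A fix=G main=A]
After op 8 (commit): HEAD=exp@D [exp=D feat=A fix=G main=A]
commit A: parents=[]
commit D: parents=['G']
commit G: parents=['A']

Answer: A G D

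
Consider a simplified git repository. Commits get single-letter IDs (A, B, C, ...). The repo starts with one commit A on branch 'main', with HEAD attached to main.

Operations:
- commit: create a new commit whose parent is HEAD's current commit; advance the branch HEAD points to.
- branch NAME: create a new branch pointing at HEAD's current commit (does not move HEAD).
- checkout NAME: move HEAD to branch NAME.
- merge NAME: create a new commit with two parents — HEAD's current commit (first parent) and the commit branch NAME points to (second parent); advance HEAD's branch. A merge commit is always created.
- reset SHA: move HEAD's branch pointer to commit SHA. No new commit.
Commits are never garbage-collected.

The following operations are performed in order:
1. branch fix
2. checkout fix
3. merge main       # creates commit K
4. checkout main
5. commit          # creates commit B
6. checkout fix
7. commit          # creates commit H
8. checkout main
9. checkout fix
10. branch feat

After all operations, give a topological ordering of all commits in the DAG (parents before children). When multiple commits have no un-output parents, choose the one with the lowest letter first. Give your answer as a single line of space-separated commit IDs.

Answer: A B K H

Derivation:
After op 1 (branch): HEAD=main@A [fix=A main=A]
After op 2 (checkout): HEAD=fix@A [fix=A main=A]
After op 3 (merge): HEAD=fix@K [fix=K main=A]
After op 4 (checkout): HEAD=main@A [fix=K main=A]
After op 5 (commit): HEAD=main@B [fix=K main=B]
After op 6 (checkout): HEAD=fix@K [fix=K main=B]
After op 7 (commit): HEAD=fix@H [fix=H main=B]
After op 8 (checkout): HEAD=main@B [fix=H main=B]
After op 9 (checkout): HEAD=fix@H [fix=H main=B]
After op 10 (branch): HEAD=fix@H [feat=H fix=H main=B]
commit A: parents=[]
commit B: parents=['A']
commit H: parents=['K']
commit K: parents=['A', 'A']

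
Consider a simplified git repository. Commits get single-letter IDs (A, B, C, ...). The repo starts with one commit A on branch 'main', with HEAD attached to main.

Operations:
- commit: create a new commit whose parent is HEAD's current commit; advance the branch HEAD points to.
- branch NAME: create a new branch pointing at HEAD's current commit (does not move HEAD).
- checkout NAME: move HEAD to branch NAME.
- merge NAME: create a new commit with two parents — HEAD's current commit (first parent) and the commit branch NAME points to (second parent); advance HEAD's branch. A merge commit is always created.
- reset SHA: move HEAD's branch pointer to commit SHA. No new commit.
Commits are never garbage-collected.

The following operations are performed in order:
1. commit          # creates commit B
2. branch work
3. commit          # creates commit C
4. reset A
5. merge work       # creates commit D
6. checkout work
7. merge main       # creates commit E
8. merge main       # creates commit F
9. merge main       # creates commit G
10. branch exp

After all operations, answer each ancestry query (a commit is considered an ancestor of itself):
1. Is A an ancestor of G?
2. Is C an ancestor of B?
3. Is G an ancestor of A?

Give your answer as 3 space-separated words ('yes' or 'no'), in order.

Answer: yes no no

Derivation:
After op 1 (commit): HEAD=main@B [main=B]
After op 2 (branch): HEAD=main@B [main=B work=B]
After op 3 (commit): HEAD=main@C [main=C work=B]
After op 4 (reset): HEAD=main@A [main=A work=B]
After op 5 (merge): HEAD=main@D [main=D work=B]
After op 6 (checkout): HEAD=work@B [main=D work=B]
After op 7 (merge): HEAD=work@E [main=D work=E]
After op 8 (merge): HEAD=work@F [main=D work=F]
After op 9 (merge): HEAD=work@G [main=D work=G]
After op 10 (branch): HEAD=work@G [exp=G main=D work=G]
ancestors(G) = {A,B,D,E,F,G}; A in? yes
ancestors(B) = {A,B}; C in? no
ancestors(A) = {A}; G in? no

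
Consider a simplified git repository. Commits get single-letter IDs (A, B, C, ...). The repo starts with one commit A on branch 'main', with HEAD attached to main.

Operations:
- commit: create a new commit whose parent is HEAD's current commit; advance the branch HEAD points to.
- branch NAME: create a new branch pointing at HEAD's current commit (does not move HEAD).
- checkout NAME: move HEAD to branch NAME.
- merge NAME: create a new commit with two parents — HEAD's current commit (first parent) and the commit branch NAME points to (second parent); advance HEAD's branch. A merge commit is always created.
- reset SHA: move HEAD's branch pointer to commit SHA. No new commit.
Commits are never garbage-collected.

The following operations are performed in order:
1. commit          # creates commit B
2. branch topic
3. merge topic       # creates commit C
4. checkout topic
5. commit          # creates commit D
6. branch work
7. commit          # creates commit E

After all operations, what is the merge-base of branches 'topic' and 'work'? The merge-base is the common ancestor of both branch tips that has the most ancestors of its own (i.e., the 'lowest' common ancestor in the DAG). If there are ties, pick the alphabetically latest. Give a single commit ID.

After op 1 (commit): HEAD=main@B [main=B]
After op 2 (branch): HEAD=main@B [main=B topic=B]
After op 3 (merge): HEAD=main@C [main=C topic=B]
After op 4 (checkout): HEAD=topic@B [main=C topic=B]
After op 5 (commit): HEAD=topic@D [main=C topic=D]
After op 6 (branch): HEAD=topic@D [main=C topic=D work=D]
After op 7 (commit): HEAD=topic@E [main=C topic=E work=D]
ancestors(topic=E): ['A', 'B', 'D', 'E']
ancestors(work=D): ['A', 'B', 'D']
common: ['A', 'B', 'D']

Answer: D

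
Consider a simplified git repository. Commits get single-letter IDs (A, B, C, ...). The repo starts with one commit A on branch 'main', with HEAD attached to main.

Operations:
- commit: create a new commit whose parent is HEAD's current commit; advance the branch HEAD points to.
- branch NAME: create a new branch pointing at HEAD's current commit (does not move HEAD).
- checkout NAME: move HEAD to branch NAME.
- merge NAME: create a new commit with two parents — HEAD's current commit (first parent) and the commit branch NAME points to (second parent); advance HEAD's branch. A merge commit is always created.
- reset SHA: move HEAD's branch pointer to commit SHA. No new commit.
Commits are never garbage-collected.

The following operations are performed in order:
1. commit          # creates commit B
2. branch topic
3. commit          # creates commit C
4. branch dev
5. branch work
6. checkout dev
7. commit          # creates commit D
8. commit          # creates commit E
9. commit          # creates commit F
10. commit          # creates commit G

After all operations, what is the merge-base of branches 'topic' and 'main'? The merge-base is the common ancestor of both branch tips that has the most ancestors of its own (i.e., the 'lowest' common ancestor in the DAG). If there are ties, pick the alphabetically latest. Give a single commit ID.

After op 1 (commit): HEAD=main@B [main=B]
After op 2 (branch): HEAD=main@B [main=B topic=B]
After op 3 (commit): HEAD=main@C [main=C topic=B]
After op 4 (branch): HEAD=main@C [dev=C main=C topic=B]
After op 5 (branch): HEAD=main@C [dev=C main=C topic=B work=C]
After op 6 (checkout): HEAD=dev@C [dev=C main=C topic=B work=C]
After op 7 (commit): HEAD=dev@D [dev=D main=C topic=B work=C]
After op 8 (commit): HEAD=dev@E [dev=E main=C topic=B work=C]
After op 9 (commit): HEAD=dev@F [dev=F main=C topic=B work=C]
After op 10 (commit): HEAD=dev@G [dev=G main=C topic=B work=C]
ancestors(topic=B): ['A', 'B']
ancestors(main=C): ['A', 'B', 'C']
common: ['A', 'B']

Answer: B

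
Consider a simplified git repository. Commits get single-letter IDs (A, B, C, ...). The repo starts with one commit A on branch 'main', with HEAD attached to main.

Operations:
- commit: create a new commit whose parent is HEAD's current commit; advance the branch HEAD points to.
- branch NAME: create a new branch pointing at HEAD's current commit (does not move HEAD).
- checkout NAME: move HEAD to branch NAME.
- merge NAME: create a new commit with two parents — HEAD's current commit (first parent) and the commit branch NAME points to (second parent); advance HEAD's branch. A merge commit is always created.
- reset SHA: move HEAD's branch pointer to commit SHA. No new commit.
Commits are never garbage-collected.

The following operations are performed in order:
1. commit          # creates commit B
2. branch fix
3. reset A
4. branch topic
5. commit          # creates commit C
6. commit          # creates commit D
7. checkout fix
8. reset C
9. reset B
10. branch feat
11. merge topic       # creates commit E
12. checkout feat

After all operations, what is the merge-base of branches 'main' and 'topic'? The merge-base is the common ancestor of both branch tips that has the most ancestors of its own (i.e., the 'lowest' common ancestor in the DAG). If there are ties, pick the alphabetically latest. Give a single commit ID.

Answer: A

Derivation:
After op 1 (commit): HEAD=main@B [main=B]
After op 2 (branch): HEAD=main@B [fix=B main=B]
After op 3 (reset): HEAD=main@A [fix=B main=A]
After op 4 (branch): HEAD=main@A [fix=B main=A topic=A]
After op 5 (commit): HEAD=main@C [fix=B main=C topic=A]
After op 6 (commit): HEAD=main@D [fix=B main=D topic=A]
After op 7 (checkout): HEAD=fix@B [fix=B main=D topic=A]
After op 8 (reset): HEAD=fix@C [fix=C main=D topic=A]
After op 9 (reset): HEAD=fix@B [fix=B main=D topic=A]
After op 10 (branch): HEAD=fix@B [feat=B fix=B main=D topic=A]
After op 11 (merge): HEAD=fix@E [feat=B fix=E main=D topic=A]
After op 12 (checkout): HEAD=feat@B [feat=B fix=E main=D topic=A]
ancestors(main=D): ['A', 'C', 'D']
ancestors(topic=A): ['A']
common: ['A']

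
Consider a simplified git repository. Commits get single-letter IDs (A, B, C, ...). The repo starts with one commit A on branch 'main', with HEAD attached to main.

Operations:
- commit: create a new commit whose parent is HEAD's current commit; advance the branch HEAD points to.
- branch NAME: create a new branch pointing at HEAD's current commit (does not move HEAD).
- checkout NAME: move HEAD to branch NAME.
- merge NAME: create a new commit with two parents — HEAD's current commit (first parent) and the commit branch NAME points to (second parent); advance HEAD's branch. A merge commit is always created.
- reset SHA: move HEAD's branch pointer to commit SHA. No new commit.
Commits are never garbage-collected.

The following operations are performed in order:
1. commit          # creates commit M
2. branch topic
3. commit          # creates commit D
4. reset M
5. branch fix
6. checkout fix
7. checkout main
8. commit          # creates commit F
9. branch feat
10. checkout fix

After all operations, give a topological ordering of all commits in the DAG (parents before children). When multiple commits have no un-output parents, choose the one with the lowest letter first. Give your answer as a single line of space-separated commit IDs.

Answer: A M D F

Derivation:
After op 1 (commit): HEAD=main@M [main=M]
After op 2 (branch): HEAD=main@M [main=M topic=M]
After op 3 (commit): HEAD=main@D [main=D topic=M]
After op 4 (reset): HEAD=main@M [main=M topic=M]
After op 5 (branch): HEAD=main@M [fix=M main=M topic=M]
After op 6 (checkout): HEAD=fix@M [fix=M main=M topic=M]
After op 7 (checkout): HEAD=main@M [fix=M main=M topic=M]
After op 8 (commit): HEAD=main@F [fix=M main=F topic=M]
After op 9 (branch): HEAD=main@F [feat=F fix=M main=F topic=M]
After op 10 (checkout): HEAD=fix@M [feat=F fix=M main=F topic=M]
commit A: parents=[]
commit D: parents=['M']
commit F: parents=['M']
commit M: parents=['A']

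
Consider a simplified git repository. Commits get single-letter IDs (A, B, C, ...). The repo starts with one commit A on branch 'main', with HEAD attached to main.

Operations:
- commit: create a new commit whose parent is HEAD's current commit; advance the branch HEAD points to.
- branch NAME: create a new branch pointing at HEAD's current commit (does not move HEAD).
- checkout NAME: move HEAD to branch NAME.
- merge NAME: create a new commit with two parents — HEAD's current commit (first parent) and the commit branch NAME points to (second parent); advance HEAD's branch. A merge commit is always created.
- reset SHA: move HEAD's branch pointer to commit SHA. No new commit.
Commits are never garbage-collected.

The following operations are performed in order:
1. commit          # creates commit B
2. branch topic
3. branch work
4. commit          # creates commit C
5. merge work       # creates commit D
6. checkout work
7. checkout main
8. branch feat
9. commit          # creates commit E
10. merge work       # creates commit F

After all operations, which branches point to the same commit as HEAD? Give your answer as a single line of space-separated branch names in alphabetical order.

Answer: main

Derivation:
After op 1 (commit): HEAD=main@B [main=B]
After op 2 (branch): HEAD=main@B [main=B topic=B]
After op 3 (branch): HEAD=main@B [main=B topic=B work=B]
After op 4 (commit): HEAD=main@C [main=C topic=B work=B]
After op 5 (merge): HEAD=main@D [main=D topic=B work=B]
After op 6 (checkout): HEAD=work@B [main=D topic=B work=B]
After op 7 (checkout): HEAD=main@D [main=D topic=B work=B]
After op 8 (branch): HEAD=main@D [feat=D main=D topic=B work=B]
After op 9 (commit): HEAD=main@E [feat=D main=E topic=B work=B]
After op 10 (merge): HEAD=main@F [feat=D main=F topic=B work=B]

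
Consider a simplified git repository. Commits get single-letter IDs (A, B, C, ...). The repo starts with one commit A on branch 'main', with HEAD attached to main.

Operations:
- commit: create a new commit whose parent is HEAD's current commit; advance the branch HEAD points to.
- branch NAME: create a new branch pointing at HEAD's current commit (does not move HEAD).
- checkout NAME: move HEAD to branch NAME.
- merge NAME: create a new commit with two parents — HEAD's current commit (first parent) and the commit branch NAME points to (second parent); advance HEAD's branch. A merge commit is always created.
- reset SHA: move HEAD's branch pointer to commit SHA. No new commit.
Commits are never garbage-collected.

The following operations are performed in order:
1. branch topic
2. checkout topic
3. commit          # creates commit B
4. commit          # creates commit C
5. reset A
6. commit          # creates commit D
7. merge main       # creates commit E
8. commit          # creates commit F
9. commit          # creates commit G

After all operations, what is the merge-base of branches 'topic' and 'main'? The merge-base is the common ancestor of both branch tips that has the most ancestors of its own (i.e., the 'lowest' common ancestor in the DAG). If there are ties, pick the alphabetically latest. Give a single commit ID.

Answer: A

Derivation:
After op 1 (branch): HEAD=main@A [main=A topic=A]
After op 2 (checkout): HEAD=topic@A [main=A topic=A]
After op 3 (commit): HEAD=topic@B [main=A topic=B]
After op 4 (commit): HEAD=topic@C [main=A topic=C]
After op 5 (reset): HEAD=topic@A [main=A topic=A]
After op 6 (commit): HEAD=topic@D [main=A topic=D]
After op 7 (merge): HEAD=topic@E [main=A topic=E]
After op 8 (commit): HEAD=topic@F [main=A topic=F]
After op 9 (commit): HEAD=topic@G [main=A topic=G]
ancestors(topic=G): ['A', 'D', 'E', 'F', 'G']
ancestors(main=A): ['A']
common: ['A']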